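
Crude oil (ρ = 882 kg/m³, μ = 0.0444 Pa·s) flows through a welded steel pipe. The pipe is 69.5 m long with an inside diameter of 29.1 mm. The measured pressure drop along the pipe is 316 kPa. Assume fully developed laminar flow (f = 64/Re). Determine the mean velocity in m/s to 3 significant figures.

For laminar flow, f = 64/Re with Re = ρVD/μ, so Darcy-Weisbach reduces to ΔP = 32μLV/D². Solving for V: V = ΔP·D²/(32μL) = 3.16e+05·(0.0291)²/(32·0.0444·69.5) = 2.71 m/s.
Check: Re = ρVD/μ = 882·2.71·0.0291/0.0444 = 1567 < 2300, so the laminar assumption holds.

V ≈ 2.71 m/s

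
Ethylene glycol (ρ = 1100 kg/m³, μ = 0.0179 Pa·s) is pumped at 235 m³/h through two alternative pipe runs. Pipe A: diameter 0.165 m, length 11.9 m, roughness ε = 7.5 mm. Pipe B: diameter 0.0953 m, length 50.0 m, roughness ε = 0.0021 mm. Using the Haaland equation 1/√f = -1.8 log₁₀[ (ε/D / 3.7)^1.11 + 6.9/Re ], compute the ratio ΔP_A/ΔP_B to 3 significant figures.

ΔP_A/ΔP_B ≈ 0.0519

Pipe A: V = Q/A = 0.06528/0.02138 = 3.053 m/s; Re = 3.096e+04; ε/D = 0.0455; Haaland → f = 0.06944; ΔP_A = f(L/D)(ρV²/2) = 2.567e+04 Pa.
Pipe B: V = Q/A = 0.06528/0.007133 = 9.151 m/s; Re = 5.359e+04; ε/D = 2.2e-05; Haaland → f = 0.02045; ΔP_B = f(L/D)(ρV²/2) = 4.942e+05 Pa.
ΔP_A/ΔP_B = 2.567e+04/4.942e+05 = 0.0519.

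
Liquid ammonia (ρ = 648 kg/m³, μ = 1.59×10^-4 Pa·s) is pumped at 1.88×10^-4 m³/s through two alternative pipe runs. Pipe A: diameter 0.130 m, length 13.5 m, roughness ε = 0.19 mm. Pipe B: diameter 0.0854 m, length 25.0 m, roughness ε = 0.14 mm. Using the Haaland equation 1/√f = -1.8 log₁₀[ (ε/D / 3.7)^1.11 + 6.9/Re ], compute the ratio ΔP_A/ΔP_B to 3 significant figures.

ΔP_A/ΔP_B ≈ 0.0723

Pipe A: V = Q/A = 0.000188/0.01327 = 0.01416 m/s; Re = 7504; ε/D = 0.00146; Haaland → f = 0.03513; ΔP_A = f(L/D)(ρV²/2) = 0.2371 Pa.
Pipe B: V = Q/A = 0.000188/0.005728 = 0.03282 m/s; Re = 1.142e+04; ε/D = 0.00164; Haaland → f = 0.03211; ΔP_B = f(L/D)(ρV²/2) = 3.28 Pa.
ΔP_A/ΔP_B = 0.2371/3.28 = 0.0723.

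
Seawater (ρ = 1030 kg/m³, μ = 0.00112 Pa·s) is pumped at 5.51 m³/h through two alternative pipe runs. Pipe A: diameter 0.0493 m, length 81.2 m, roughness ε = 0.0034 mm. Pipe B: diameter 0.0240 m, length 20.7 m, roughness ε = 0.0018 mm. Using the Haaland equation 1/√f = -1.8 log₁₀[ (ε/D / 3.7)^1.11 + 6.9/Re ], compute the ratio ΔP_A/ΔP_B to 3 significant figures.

Pipe A: V = Q/A = 0.001531/0.001909 = 0.8018 m/s; Re = 3.635e+04; ε/D = 6.9e-05; Haaland → f = 0.02244; ΔP_A = f(L/D)(ρV²/2) = 1.223e+04 Pa.
Pipe B: V = Q/A = 0.001531/0.0004524 = 3.383 m/s; Re = 7.467e+04; ε/D = 7.5e-05; Haaland → f = 0.01923; ΔP_B = f(L/D)(ρV²/2) = 9.777e+04 Pa.
ΔP_A/ΔP_B = 1.223e+04/9.777e+04 = 0.125.

ΔP_A/ΔP_B ≈ 0.125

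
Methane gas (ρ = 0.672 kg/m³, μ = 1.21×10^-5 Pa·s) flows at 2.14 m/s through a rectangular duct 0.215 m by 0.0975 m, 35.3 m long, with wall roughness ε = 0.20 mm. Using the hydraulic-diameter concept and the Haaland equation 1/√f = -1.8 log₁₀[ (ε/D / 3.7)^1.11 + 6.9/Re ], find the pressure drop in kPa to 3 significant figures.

ΔP ≈ 0.0121 kPa

Hydraulic diameter D_h = 4A/P = 4·(0.215·0.0975)/(2·(0.215+0.0975)) = 0.08385/0.625 = 0.1342 m.
Re = ρVD_h/μ = 0.672·2.14·0.1342/1.21e-05 = 1.594e+04.
ε/D_h = 0.0002/0.1342 = 0.00149; Haaland gives 1/√f = -1.8 log₁₀[0.000171+0.000433] = 5.795, so f = 0.02978.
ΔP = f(L/D_h)(ρV²/2) = 0.02978·35.3/0.1342·1.539 = 12.06 Pa.
ΔP = 0.0121 kPa.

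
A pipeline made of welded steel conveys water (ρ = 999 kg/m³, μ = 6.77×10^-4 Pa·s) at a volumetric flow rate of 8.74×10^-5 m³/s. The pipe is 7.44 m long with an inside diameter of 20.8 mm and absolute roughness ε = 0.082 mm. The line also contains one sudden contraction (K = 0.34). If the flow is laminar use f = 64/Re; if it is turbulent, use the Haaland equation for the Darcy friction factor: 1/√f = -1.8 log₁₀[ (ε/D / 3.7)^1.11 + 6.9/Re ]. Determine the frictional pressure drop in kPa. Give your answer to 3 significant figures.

ΔP ≈ 0.457 kPa

Cross-sectional area A = πD²/4 = π(0.0208)²/4 = 0.0003398 m²; mean velocity V = Q/A = 8.74e-05/0.0003398 = 0.2572 m/s.
Reynolds number Re = ρVD/μ = 999 · 0.2572 · 0.0208 / 0.000677 = 7895.
Re > 4000 → turbulent. Relative roughness ε/D = 8.2e-05/0.0208 = 0.00394. Haaland: 1/√f = -1.8 log₁₀[(0.00394/3.7)^1.11 + 6.9/7895] = -1.8 log₁₀[0.000502 + 0.000874] = 5.151, so f = 0.0377.
Total minor-loss coefficient ΣK = 1·0.34 = 0.34.
ΔP = [f·L/D + ΣK]·(ρV²/2) = [0.0377·7.44/0.0208 + 0.34]·(999·0.2572²/2) = [13.48 + 0.34]·33.05 = 456.8 Pa.
ΔP = 456.8 Pa = 0.457 kPa.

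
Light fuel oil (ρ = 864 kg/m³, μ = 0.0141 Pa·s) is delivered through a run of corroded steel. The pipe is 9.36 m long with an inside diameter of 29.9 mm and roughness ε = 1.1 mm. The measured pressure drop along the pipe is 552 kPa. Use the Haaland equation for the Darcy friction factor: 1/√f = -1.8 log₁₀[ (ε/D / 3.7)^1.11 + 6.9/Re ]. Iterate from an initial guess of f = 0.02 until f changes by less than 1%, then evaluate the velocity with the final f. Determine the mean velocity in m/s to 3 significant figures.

V ≈ 7.96 m/s

Rearranging Darcy-Weisbach: V = √(2·ΔP·D/(f·L·ρ)). With ε/D = 0.0011/0.0299 = 0.0368, iterate starting from f = 0.02:
  f = 0.02 → V = √(2·5.52e+05·0.0299/(0.02·9.36·864)) = 14.29 m/s; Re = ρVD/μ = 2.617e+04; f → 0.06354
  f = 0.06354 → V = 8.015 m/s; Re = 1.469e+04; f → 0.06436
  f = 0.06436 → V = 7.964 m/s; Re = 1.459e+04; f → 0.06437
Converged (Δf/f < 1%). With the final f = 0.06437: V = √(2·5.52e+05·0.0299/(0.06437·9.36·864)) = 7.963 m/s.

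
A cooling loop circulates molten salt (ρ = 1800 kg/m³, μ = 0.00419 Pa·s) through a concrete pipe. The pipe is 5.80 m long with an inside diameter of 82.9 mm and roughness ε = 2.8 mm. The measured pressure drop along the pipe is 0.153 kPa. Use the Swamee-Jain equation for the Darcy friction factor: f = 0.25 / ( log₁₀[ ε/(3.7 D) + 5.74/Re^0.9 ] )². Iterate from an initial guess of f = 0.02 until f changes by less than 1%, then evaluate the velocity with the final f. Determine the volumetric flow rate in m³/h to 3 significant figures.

Q ≈ 3.74 m³/h

Rearranging Darcy-Weisbach: V = √(2·ΔP·D/(f·L·ρ)). With ε/D = 0.0028/0.0829 = 0.0338, iterate starting from f = 0.02:
  f = 0.02 → V = √(2·153·0.0829/(0.02·5.8·1800)) = 0.3486 m/s; Re = ρVD/μ = 1.241e+04; f → 0.06335
  f = 0.06335 → V = 0.1958 m/s; Re = 6975; f → 0.06549
  f = 0.06549 → V = 0.1926 m/s; Re = 6860; f → 0.06557
Converged (Δf/f < 1%). With the final f = 0.06557: V = √(2·153·0.0829/(0.06557·5.8·1800)) = 0.1925 m/s.
Q = V·A = 0.1925·(π/4·0.0829²) = 0.001039 m³/s = 3.74 m³/h.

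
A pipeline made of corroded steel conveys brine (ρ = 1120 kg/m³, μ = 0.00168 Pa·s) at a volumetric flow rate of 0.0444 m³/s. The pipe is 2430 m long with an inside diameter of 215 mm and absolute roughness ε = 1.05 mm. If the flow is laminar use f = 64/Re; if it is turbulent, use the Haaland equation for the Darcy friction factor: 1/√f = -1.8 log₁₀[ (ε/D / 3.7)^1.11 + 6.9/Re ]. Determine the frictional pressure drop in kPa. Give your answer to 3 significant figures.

Cross-sectional area A = πD²/4 = π(0.215)²/4 = 0.03631 m²; mean velocity V = Q/A = 0.0444/0.03631 = 1.223 m/s.
Reynolds number Re = ρVD/μ = 1120 · 1.223 · 0.215 / 0.00168 = 1.753e+05.
Re > 4000 → turbulent. Relative roughness ε/D = 0.00105/0.215 = 0.00488. Haaland: 1/√f = -1.8 log₁₀[(0.00488/3.7)^1.11 + 6.9/1.753e+05] = -1.8 log₁₀[0.000637 + 3.94e-05] = 5.706, so f = 0.03071.
Darcy-Weisbach: ΔP = f(L/D)(ρV²/2) = 0.03071·(2430/0.215)·(1120·1.223²/2) = 0.03071·1.13e+04·837.6 = 2.907e+05 Pa.
ΔP = 2.907e+05 Pa = 291 kPa.

ΔP ≈ 291 kPa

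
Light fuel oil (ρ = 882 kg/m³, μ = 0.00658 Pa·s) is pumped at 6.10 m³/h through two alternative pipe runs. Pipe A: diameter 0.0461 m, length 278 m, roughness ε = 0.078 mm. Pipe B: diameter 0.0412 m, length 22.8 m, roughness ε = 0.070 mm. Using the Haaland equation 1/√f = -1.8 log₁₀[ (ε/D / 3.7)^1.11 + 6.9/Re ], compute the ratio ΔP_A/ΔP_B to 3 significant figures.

Pipe A: V = Q/A = 0.001694/0.001669 = 1.015 m/s; Re = 6273; ε/D = 0.00169; Haaland → f = 0.03702; ΔP_A = f(L/D)(ρV²/2) = 1.015e+05 Pa.
Pipe B: V = Q/A = 0.001694/0.001333 = 1.271 m/s; Re = 7019; ε/D = 0.0017; Haaland → f = 0.036; ΔP_B = f(L/D)(ρV²/2) = 1.419e+04 Pa.
ΔP_A/ΔP_B = 1.015e+05/1.419e+04 = 7.15.

ΔP_A/ΔP_B ≈ 7.15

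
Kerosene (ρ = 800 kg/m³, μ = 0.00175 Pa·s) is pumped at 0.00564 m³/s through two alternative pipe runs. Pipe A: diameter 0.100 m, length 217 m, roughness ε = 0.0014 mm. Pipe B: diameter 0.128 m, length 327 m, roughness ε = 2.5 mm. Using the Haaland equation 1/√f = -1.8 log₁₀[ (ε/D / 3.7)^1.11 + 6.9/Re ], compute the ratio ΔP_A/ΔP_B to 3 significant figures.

ΔP_A/ΔP_B ≈ 1.05

Pipe A: V = Q/A = 0.00564/0.007854 = 0.7181 m/s; Re = 3.283e+04; ε/D = 1.4e-05; Haaland → f = 0.02285; ΔP_A = f(L/D)(ρV²/2) = 1.023e+04 Pa.
Pipe B: V = Q/A = 0.00564/0.01287 = 0.4383 m/s; Re = 2.565e+04; ε/D = 0.0195; Haaland → f = 0.04977; ΔP_B = f(L/D)(ρV²/2) = 9770 Pa.
ΔP_A/ΔP_B = 1.023e+04/9770 = 1.05.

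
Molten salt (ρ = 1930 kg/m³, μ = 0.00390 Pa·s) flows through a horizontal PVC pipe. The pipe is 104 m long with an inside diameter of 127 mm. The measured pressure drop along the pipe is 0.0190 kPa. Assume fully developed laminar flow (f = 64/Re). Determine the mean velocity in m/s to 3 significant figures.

For laminar flow, f = 64/Re with Re = ρVD/μ, so Darcy-Weisbach reduces to ΔP = 32μLV/D². Solving for V: V = ΔP·D²/(32μL) = 19·(0.127)²/(32·0.0039·104) = 0.02361 m/s.
Check: Re = ρVD/μ = 1930·0.02361·0.127/0.0039 = 1484 < 2300, so the laminar assumption holds.

V ≈ 0.0236 m/s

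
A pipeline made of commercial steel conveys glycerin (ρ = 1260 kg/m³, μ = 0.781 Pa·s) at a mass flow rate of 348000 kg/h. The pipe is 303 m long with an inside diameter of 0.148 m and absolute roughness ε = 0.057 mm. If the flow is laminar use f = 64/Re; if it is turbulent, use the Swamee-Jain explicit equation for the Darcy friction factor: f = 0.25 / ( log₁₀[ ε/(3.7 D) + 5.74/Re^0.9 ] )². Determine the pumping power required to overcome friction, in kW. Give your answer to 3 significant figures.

P ≈ 118 kW

ṁ = 348000 kg/h = 348000/3600 = 96.67 kg/s.
A = πD²/4 = π(0.148)²/4 = 0.0172 m²; mean velocity V = ṁ/(ρA) = 96.67/(1260 · 0.0172) = 4.46 m/s.
Reynolds number Re = ρVD/μ = 1260 · 4.46 · 0.148 / 0.781 = 1065.
Re < 2300 → laminar flow, so f = 64/Re = 64/1065 = 0.0601 (the turbulent correlation is not needed).
Darcy-Weisbach: ΔP = f(L/D)(ρV²/2) = 0.0601·(303/0.148)·(1260·4.46²/2) = 0.0601·2047·1.253e+04 = 1.542e+06 Pa.
Q = ṁ/ρ = 96.67/1260 = 0.07672 m³/s.
Pumping power P = QΔP = 0.07672·1.542e+06 = 118300 W = 118 kW.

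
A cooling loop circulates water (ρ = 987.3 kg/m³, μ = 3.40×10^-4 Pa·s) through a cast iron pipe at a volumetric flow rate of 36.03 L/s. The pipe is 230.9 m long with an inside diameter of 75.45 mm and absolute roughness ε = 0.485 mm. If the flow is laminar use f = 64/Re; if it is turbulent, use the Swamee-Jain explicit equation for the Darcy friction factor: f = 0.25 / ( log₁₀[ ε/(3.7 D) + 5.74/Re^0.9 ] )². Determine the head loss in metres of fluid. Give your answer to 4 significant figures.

h_f ≈ 333.2 m

Q = 36.03 L/s = 36.03/1000 = 0.03603 m³/s.
Cross-sectional area A = πD²/4 = π(0.07545)²/4 = 0.004471 m²; mean velocity V = Q/A = 0.03603/0.004471 = 8.059 m/s.
Reynolds number Re = ρVD/μ = 987.3 · 8.059 · 0.07545 / 0.00034 = 1.766e+06.
Re > 4000 → turbulent. Relative roughness ε/D = 0.000485/0.07545 = 0.00643. Swamee-Jain: f = 0.25/(log₁₀[0.00643/3.7 + 5.74/1.766e+06^0.9])² = 0.25/(log₁₀[0.00174 + 1.37e-05])² = 0.25/(-2.757)² = 0.0329.
Darcy-Weisbach: ΔP = f(L/D)(ρV²/2) = 0.0329·(230.9/0.07545)·(987.3·8.059²/2) = 0.0329·3060·3.206e+04 = 3.227e+06 Pa.
Head loss h_f = ΔP/(ρg) = 3.227e+06/(987.3·9.81) = 333.2 m.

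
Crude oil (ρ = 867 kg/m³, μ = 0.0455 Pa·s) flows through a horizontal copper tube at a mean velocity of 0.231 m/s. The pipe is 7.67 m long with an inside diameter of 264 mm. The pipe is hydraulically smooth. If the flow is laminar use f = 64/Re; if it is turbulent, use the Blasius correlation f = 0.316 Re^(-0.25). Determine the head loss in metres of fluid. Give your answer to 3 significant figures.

h_f ≈ 0.00435 m

Reynolds number Re = ρVD/μ = 867 · 0.231 · 0.264 / 0.0455 = 1162.
Re < 2300 → laminar flow, so f = 64/Re = 64/1162 = 0.05508 (the turbulent correlation is not needed).
Darcy-Weisbach: ΔP = f(L/D)(ρV²/2) = 0.05508·(7.67/0.264)·(867·0.231²/2) = 0.05508·29.05·23.13 = 37.01 Pa.
Head loss h_f = ΔP/(ρg) = 37.01/(867·9.81) = 0.00435 m.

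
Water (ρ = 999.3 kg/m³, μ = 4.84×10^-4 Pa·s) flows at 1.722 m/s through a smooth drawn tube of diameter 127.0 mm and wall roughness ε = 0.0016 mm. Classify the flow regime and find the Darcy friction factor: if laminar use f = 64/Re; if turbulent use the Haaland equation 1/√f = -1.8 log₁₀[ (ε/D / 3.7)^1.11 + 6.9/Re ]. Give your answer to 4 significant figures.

Re = ρVD/μ = 999.3·1.722·0.127/0.000484 = 4.515e+05.
Re > 4000 → turbulent. ε/D = 1.6e-06/0.127 = 1.26e-05; Haaland: 1/√f = -1.8 log₁₀[8.52e-07 + 1.53e-05] = 8.626, so f = 0.01344.

f ≈ 0.01344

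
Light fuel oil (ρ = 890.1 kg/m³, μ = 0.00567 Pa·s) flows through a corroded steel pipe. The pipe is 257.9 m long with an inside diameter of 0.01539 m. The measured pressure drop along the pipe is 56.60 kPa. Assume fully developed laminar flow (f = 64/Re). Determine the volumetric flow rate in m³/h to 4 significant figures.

For laminar flow, f = 64/Re with Re = ρVD/μ, so Darcy-Weisbach reduces to ΔP = 32μLV/D². Solving for V: V = ΔP·D²/(32μL) = 5.66e+04·(0.01539)²/(32·0.00567·257.9) = 0.2865 m/s.
Check: Re = ρVD/μ = 890.1·0.2865·0.01539/0.00567 = 692.2 < 2300, so the laminar assumption holds.
Q = V·A = 0.2865·(π/4·0.01539²) = 5.329e-05 m³/s = 0.1919 m³/h.

Q ≈ 0.1919 m³/h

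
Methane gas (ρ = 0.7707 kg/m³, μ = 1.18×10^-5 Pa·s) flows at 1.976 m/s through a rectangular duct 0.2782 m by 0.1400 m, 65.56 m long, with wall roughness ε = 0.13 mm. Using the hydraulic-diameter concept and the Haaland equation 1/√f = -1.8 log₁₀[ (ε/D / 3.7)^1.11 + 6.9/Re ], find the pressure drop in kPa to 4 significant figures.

Hydraulic diameter D_h = 4A/P = 4·(0.2782·0.14)/(2·(0.2782+0.14)) = 0.1558/0.8364 = 0.1863 m.
Re = ρVD_h/μ = 0.7707·1.976·0.1863/1.18e-05 = 2.404e+04.
ε/D_h = 0.00013/0.1863 = 0.000698; Haaland gives 1/√f = -1.8 log₁₀[7.34e-05+0.000287] = 6.198, so f = 0.02603.
ΔP = f(L/D_h)(ρV²/2) = 0.02603·65.56/0.1863·1.505 = 13.79 Pa.
ΔP = 0.01379 kPa.

ΔP ≈ 0.01379 kPa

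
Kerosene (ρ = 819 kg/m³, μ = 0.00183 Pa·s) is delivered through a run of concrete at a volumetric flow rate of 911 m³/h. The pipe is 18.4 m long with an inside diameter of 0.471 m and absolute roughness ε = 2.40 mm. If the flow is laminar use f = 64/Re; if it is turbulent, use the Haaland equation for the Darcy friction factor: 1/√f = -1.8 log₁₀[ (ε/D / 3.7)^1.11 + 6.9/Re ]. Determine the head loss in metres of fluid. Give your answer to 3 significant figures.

Q = 911 m³/h = 911/3600 = 0.2531 m³/s.
Cross-sectional area A = πD²/4 = π(0.471)²/4 = 0.1742 m²; mean velocity V = Q/A = 0.2531/0.1742 = 1.452 m/s.
Reynolds number Re = ρVD/μ = 819 · 1.452 · 0.471 / 0.00183 = 3.062e+05.
Re > 4000 → turbulent. Relative roughness ε/D = 0.0024/0.471 = 0.0051. Haaland: 1/√f = -1.8 log₁₀[(0.0051/3.7)^1.11 + 6.9/3.062e+05] = -1.8 log₁₀[0.000667 + 2.25e-05] = 5.69, so f = 0.03088.
Darcy-Weisbach: ΔP = f(L/D)(ρV²/2) = 0.03088·(18.4/0.471)·(819·1.452²/2) = 0.03088·39.07·863.8 = 1042 Pa.
Head loss h_f = ΔP/(ρg) = 1042/(819·9.81) = 0.130 m.

h_f ≈ 0.130 m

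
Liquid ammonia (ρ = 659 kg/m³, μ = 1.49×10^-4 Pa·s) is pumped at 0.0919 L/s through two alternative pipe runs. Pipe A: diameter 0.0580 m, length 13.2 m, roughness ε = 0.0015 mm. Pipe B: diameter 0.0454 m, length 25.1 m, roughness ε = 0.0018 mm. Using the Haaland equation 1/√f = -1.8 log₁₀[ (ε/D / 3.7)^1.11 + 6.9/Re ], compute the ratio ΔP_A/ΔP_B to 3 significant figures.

Pipe A: V = Q/A = 9.19e-05/0.002642 = 0.03478 m/s; Re = 8923; ε/D = 2.59e-05; Haaland → f = 0.0319; ΔP_A = f(L/D)(ρV²/2) = 2.894 Pa.
Pipe B: V = Q/A = 9.19e-05/0.001619 = 0.05677 m/s; Re = 1.14e+04; ε/D = 3.96e-05; Haaland → f = 0.02984; ΔP_B = f(L/D)(ρV²/2) = 17.52 Pa.
ΔP_A/ΔP_B = 2.894/17.52 = 0.165.

ΔP_A/ΔP_B ≈ 0.165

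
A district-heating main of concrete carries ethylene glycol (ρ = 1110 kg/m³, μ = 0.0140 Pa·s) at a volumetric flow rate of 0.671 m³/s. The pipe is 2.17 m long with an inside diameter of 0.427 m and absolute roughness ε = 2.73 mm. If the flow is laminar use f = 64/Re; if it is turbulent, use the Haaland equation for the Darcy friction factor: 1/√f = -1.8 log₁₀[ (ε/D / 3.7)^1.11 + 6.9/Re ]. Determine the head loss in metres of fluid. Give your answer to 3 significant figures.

h_f ≈ 0.189 m

Cross-sectional area A = πD²/4 = π(0.427)²/4 = 0.1432 m²; mean velocity V = Q/A = 0.671/0.1432 = 4.686 m/s.
Reynolds number Re = ρVD/μ = 1110 · 4.686 · 0.427 / 0.014 = 1.586e+05.
Re > 4000 → turbulent. Relative roughness ε/D = 0.00273/0.427 = 0.00639. Haaland: 1/√f = -1.8 log₁₀[(0.00639/3.7)^1.11 + 6.9/1.586e+05] = -1.8 log₁₀[0.000858 + 4.35e-05] = 5.481, so f = 0.03329.
Darcy-Weisbach: ΔP = f(L/D)(ρV²/2) = 0.03329·(2.17/0.427)·(1110·4.686²/2) = 0.03329·5.082·1.219e+04 = 2062 Pa.
Head loss h_f = ΔP/(ρg) = 2062/(1110·9.81) = 0.189 m.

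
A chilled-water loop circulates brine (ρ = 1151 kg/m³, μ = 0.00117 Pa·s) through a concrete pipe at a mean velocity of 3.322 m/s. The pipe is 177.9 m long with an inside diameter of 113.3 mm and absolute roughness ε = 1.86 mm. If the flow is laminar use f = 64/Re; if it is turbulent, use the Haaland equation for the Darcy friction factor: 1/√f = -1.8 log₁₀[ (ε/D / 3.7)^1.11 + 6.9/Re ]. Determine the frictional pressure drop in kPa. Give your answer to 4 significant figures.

Reynolds number Re = ρVD/μ = 1151 · 3.322 · 0.1133 / 0.00117 = 3.703e+05.
Re > 4000 → turbulent. Relative roughness ε/D = 0.00186/0.1133 = 0.0164. Haaland: 1/√f = -1.8 log₁₀[(0.0164/3.7)^1.11 + 6.9/3.703e+05] = -1.8 log₁₀[0.00244 + 1.86e-05] = 4.695, so f = 0.04536.
Darcy-Weisbach: ΔP = f(L/D)(ρV²/2) = 0.04536·(177.9/0.1133)·(1151·3.322²/2) = 0.04536·1570·6351 = 4.524e+05 Pa.
ΔP = 4.524e+05 Pa = 452.4 kPa.

ΔP ≈ 452.4 kPa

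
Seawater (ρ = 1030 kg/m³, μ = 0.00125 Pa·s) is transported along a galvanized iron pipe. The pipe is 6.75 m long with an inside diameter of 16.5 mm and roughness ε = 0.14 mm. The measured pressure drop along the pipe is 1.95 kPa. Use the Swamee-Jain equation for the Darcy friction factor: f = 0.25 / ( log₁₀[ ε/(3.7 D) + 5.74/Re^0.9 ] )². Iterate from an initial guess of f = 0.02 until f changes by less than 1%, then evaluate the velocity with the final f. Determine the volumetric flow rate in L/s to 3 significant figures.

Rearranging Darcy-Weisbach: V = √(2·ΔP·D/(f·L·ρ)). With ε/D = 0.00014/0.0165 = 0.00848, iterate starting from f = 0.02:
  f = 0.02 → V = √(2·1950·0.0165/(0.02·6.75·1030)) = 0.6803 m/s; Re = ρVD/μ = 9249; f → 0.04284
  f = 0.04284 → V = 0.4648 m/s; Re = 6320; f → 0.04529
  f = 0.04529 → V = 0.4521 m/s; Re = 6146; f → 0.0455
Converged (Δf/f < 1%). With the final f = 0.0455: V = √(2·1950·0.0165/(0.0455·6.75·1030)) = 0.451 m/s.
Q = V·A = 0.451·(π/4·0.0165²) = 9.644e-05 m³/s = 0.0964 L/s.

Q ≈ 0.0964 L/s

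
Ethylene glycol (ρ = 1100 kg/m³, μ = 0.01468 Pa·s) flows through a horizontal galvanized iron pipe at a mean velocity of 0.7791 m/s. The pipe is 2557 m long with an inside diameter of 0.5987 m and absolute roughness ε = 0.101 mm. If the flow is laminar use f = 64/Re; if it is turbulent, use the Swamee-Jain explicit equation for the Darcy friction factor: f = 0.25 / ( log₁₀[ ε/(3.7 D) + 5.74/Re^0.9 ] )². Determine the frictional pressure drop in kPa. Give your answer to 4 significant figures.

Reynolds number Re = ρVD/μ = 1100 · 0.7791 · 0.5987 / 0.0147 = 3.495e+04.
Re > 4000 → turbulent. Relative roughness ε/D = 0.000101/0.5987 = 0.000169. Swamee-Jain: f = 0.25/(log₁₀[0.000169/3.7 + 5.74/3.495e+04^0.9])² = 0.25/(log₁₀[4.56e-05 + 0.000468])² = 0.25/(-3.29)² = 0.0231.
Darcy-Weisbach: ΔP = f(L/D)(ρV²/2) = 0.0231·(2557/0.5987)·(1100·0.7791²/2) = 0.0231·4271·333.8 = 3.294e+04 Pa.
ΔP = 3.294e+04 Pa = 32.94 kPa.

ΔP ≈ 32.94 kPa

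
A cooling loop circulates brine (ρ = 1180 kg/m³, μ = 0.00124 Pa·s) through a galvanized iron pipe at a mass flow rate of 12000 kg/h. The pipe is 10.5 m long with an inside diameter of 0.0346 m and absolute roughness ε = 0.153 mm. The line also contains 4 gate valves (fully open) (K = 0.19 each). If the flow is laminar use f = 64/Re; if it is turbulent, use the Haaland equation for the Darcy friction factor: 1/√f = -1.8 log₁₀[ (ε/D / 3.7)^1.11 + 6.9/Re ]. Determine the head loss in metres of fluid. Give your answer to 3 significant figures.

h_f ≈ 4.57 m

ṁ = 12000 kg/h = 12000/3600 = 3.333 kg/s.
A = πD²/4 = π(0.0346)²/4 = 0.0009402 m²; mean velocity V = ṁ/(ρA) = 3.333/(1180 · 0.0009402) = 3.004 m/s.
Reynolds number Re = ρVD/μ = 1180 · 3.004 · 0.0346 / 0.00124 = 9.892e+04.
Re > 4000 → turbulent. Relative roughness ε/D = 0.000153/0.0346 = 0.00442. Haaland: 1/√f = -1.8 log₁₀[(0.00442/3.7)^1.11 + 6.9/9.892e+04] = -1.8 log₁₀[0.00057 + 6.98e-05] = 5.749, so f = 0.03026.
Total minor-loss coefficient ΣK = 4·0.19 = 0.76.
ΔP = [f·L/D + ΣK]·(ρV²/2) = [0.03026·10.5/0.0346 + 0.76]·(1180·3.004²/2) = [9.182 + 0.76]·5326 = 5.294e+04 Pa.
Head loss h_f = ΔP/(ρg) = 5.294e+04/(1180·9.81) = 4.57 m.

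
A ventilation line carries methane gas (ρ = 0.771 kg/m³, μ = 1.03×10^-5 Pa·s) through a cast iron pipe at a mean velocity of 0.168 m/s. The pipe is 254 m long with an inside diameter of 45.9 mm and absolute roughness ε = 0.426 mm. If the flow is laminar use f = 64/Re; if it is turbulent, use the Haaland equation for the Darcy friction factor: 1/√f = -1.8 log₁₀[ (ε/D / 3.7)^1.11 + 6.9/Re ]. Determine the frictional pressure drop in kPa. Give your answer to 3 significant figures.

ΔP ≈ 0.00668 kPa

Reynolds number Re = ρVD/μ = 0.771 · 0.168 · 0.0459 / 1.03e-05 = 577.2.
Re < 2300 → laminar flow, so f = 64/Re = 64/577.2 = 0.1109 (the turbulent correlation is not needed).
Darcy-Weisbach: ΔP = f(L/D)(ρV²/2) = 0.1109·(254/0.0459)·(0.771·0.168²/2) = 0.1109·5534·0.01088 = 6.676 Pa.
ΔP = 6.676 Pa = 0.00668 kPa.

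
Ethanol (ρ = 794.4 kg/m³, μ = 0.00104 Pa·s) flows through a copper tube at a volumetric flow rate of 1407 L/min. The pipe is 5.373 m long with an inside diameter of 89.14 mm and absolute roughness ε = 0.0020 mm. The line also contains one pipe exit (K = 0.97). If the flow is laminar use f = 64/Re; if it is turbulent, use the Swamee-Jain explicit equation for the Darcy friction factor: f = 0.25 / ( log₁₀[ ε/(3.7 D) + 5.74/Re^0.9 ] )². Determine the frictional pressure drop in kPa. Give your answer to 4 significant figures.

Q = 1407 L/min = 1407/60000 = 0.02345 m³/s.
Cross-sectional area A = πD²/4 = π(0.08914)²/4 = 0.006241 m²; mean velocity V = Q/A = 0.02345/0.006241 = 3.758 m/s.
Reynolds number Re = ρVD/μ = 794.4 · 3.758 · 0.08914 / 0.00104 = 2.559e+05.
Re > 4000 → turbulent. Relative roughness ε/D = 2e-06/0.08914 = 2.24e-05. Swamee-Jain: f = 0.25/(log₁₀[2.24e-05/3.7 + 5.74/2.559e+05^0.9])² = 0.25/(log₁₀[6.06e-06 + 7.79e-05])² = 0.25/(-4.076)² = 0.01505.
Total minor-loss coefficient ΣK = 1·0.97 = 0.97.
ΔP = [f·L/D + ΣK]·(ρV²/2) = [0.01505·5.373/0.08914 + 0.97]·(794.4·3.758²/2) = [0.9071 + 0.97]·5608 = 1.053e+04 Pa.
ΔP = 1.053e+04 Pa = 10.53 kPa.

ΔP ≈ 10.53 kPa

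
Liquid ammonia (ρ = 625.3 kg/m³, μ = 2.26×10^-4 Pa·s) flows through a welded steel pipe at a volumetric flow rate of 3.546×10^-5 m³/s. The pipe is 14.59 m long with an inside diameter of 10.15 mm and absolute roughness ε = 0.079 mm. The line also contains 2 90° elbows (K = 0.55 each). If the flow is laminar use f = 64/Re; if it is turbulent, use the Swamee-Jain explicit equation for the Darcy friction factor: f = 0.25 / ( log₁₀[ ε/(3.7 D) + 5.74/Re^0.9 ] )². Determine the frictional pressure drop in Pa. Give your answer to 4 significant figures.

Cross-sectional area A = πD²/4 = π(0.01015)²/4 = 8.091e-05 m²; mean velocity V = Q/A = 3.546e-05/8.091e-05 = 0.4382 m/s.
Reynolds number Re = ρVD/μ = 625.3 · 0.4382 · 0.01015 / 0.000226 = 1.231e+04.
Re > 4000 → turbulent. Relative roughness ε/D = 7.9e-05/0.01015 = 0.00778. Swamee-Jain: f = 0.25/(log₁₀[0.00778/3.7 + 5.74/1.231e+04^0.9])² = 0.25/(log₁₀[0.0021 + 0.0012])² = 0.25/(-2.482)² = 0.0406.
Total minor-loss coefficient ΣK = 2·0.55 = 1.1.
ΔP = [f·L/D + ΣK]·(ρV²/2) = [0.0406·14.59/0.01015 + 1.1]·(625.3·0.4382²/2) = [58.36 + 1.1]·60.05 = 3570 Pa.

ΔP ≈ 3570 Pa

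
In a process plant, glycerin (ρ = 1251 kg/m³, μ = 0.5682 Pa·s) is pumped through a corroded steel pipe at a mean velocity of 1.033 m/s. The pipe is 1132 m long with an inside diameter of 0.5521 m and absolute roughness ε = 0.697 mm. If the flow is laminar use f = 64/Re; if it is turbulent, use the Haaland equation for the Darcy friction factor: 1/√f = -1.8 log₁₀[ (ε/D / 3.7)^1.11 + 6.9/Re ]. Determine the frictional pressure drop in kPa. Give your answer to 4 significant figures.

Reynolds number Re = ρVD/μ = 1251 · 1.033 · 0.5521 / 0.568 = 1256.
Re < 2300 → laminar flow, so f = 64/Re = 64/1256 = 0.05097 (the turbulent correlation is not needed).
Darcy-Weisbach: ΔP = f(L/D)(ρV²/2) = 0.05097·(1132/0.5521)·(1251·1.033²/2) = 0.05097·2050·667.5 = 6.975e+04 Pa.
ΔP = 6.975e+04 Pa = 69.75 kPa.

ΔP ≈ 69.75 kPa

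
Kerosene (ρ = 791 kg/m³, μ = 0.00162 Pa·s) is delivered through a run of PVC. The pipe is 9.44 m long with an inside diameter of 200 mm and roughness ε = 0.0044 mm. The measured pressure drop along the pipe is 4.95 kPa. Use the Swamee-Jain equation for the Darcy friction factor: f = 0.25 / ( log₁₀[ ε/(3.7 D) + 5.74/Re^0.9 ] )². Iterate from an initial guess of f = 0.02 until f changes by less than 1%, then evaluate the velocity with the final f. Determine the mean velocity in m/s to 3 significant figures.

Rearranging Darcy-Weisbach: V = √(2·ΔP·D/(f·L·ρ)). With ε/D = 4.4e-06/0.2 = 2.2e-05, iterate starting from f = 0.02:
  f = 0.02 → V = √(2·4950·0.2/(0.02·9.44·791)) = 3.641 m/s; Re = ρVD/μ = 3.556e+05; f → 0.01421
  f = 0.01421 → V = 4.32 m/s; Re = 4.219e+05; f → 0.01381
  f = 0.01381 → V = 4.382 m/s; Re = 4.279e+05; f → 0.01378
Converged (Δf/f < 1%). With the final f = 0.01378: V = √(2·4950·0.2/(0.01378·9.44·791)) = 4.387 m/s.

V ≈ 4.39 m/s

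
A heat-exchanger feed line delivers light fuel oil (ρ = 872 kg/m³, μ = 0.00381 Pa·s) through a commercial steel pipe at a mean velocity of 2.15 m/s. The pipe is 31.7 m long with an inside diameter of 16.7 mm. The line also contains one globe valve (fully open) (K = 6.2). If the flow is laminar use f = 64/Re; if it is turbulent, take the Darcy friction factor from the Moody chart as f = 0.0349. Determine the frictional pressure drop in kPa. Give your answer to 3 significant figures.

ΔP ≈ 146 kPa

Reynolds number Re = ρVD/μ = 872 · 2.15 · 0.0167 / 0.00381 = 8218.
Re > 4000 → turbulent; use the Moody-chart value f = 0.0349.
Total minor-loss coefficient ΣK = 1·6.2 = 6.2.
ΔP = [f·L/D + ΣK]·(ρV²/2) = [0.0349·31.7/0.0167 + 6.2]·(872·2.15²/2) = [66.25 + 6.2]·2015 = 1.46e+05 Pa.
ΔP = 1.46e+05 Pa = 146 kPa.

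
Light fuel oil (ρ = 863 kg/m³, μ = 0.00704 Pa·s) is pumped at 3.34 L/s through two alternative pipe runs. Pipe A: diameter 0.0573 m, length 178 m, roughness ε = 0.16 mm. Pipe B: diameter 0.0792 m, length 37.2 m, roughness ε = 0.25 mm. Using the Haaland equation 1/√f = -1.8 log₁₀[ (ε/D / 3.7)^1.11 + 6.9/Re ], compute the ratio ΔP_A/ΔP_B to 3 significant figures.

Pipe A: V = Q/A = 0.00334/0.002579 = 1.295 m/s; Re = 9098; ε/D = 0.00279; Haaland → f = 0.03527; ΔP_A = f(L/D)(ρV²/2) = 7.93e+04 Pa.
Pipe B: V = Q/A = 0.00334/0.004927 = 0.678 m/s; Re = 6582; ε/D = 0.00316; Haaland → f = 0.03823; ΔP_B = f(L/D)(ρV²/2) = 3561 Pa.
ΔP_A/ΔP_B = 7.93e+04/3561 = 22.3.

ΔP_A/ΔP_B ≈ 22.3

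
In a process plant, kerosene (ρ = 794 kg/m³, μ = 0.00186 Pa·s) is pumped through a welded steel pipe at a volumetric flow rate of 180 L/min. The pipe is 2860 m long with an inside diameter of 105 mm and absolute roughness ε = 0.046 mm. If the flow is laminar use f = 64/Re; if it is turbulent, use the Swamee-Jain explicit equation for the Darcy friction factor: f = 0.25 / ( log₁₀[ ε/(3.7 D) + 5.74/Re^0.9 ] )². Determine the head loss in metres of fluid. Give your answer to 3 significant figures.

Q = 180 L/min = 180/60000 = 0.003 m³/s.
Cross-sectional area A = πD²/4 = π(0.105)²/4 = 0.008659 m²; mean velocity V = Q/A = 0.003/0.008659 = 0.3465 m/s.
Reynolds number Re = ρVD/μ = 794 · 0.3465 · 0.105 / 0.00186 = 1.553e+04.
Re > 4000 → turbulent. Relative roughness ε/D = 4.6e-05/0.105 = 0.000438. Swamee-Jain: f = 0.25/(log₁₀[0.000438/3.7 + 5.74/1.553e+04^0.9])² = 0.25/(log₁₀[0.000118 + 0.00097])² = 0.25/(-2.963)² = 0.02847.
Darcy-Weisbach: ΔP = f(L/D)(ρV²/2) = 0.02847·(2860/0.105)·(794·0.3465²/2) = 0.02847·2.724e+04·47.65 = 3.696e+04 Pa.
Head loss h_f = ΔP/(ρg) = 3.696e+04/(794·9.81) = 4.74 m.

h_f ≈ 4.74 m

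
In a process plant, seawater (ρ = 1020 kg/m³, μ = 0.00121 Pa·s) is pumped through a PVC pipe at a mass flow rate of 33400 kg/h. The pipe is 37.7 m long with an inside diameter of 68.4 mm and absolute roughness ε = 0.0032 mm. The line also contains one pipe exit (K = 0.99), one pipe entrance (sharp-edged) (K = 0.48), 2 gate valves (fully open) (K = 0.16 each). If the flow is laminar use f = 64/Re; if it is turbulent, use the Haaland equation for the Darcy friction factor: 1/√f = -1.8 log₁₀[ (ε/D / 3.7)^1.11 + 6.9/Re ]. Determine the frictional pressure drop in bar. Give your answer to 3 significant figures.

ṁ = 33400 kg/h = 33400/3600 = 9.278 kg/s.
A = πD²/4 = π(0.0684)²/4 = 0.003675 m²; mean velocity V = ṁ/(ρA) = 9.278/(1020 · 0.003675) = 2.475 m/s.
Reynolds number Re = ρVD/μ = 1020 · 2.475 · 0.0684 / 0.00121 = 1.427e+05.
Re > 4000 → turbulent. Relative roughness ε/D = 3.2e-06/0.0684 = 4.68e-05. Haaland: 1/√f = -1.8 log₁₀[(4.68e-05/3.7)^1.11 + 6.9/1.427e+05] = -1.8 log₁₀[3.66e-06 + 4.83e-05] = 7.711, so f = 0.01682.
Total minor-loss coefficient ΣK = 1·0.99 + 1·0.48 + 2·0.16 = 1.79.
ΔP = [f·L/D + ΣK]·(ρV²/2) = [0.01682·37.7/0.0684 + 1.79]·(1020·2.475²/2) = [9.269 + 1.79]·3125 = 3.456e+04 Pa.
ΔP = 3.456e+04 Pa = 0.346 bar.

ΔP ≈ 0.346 bar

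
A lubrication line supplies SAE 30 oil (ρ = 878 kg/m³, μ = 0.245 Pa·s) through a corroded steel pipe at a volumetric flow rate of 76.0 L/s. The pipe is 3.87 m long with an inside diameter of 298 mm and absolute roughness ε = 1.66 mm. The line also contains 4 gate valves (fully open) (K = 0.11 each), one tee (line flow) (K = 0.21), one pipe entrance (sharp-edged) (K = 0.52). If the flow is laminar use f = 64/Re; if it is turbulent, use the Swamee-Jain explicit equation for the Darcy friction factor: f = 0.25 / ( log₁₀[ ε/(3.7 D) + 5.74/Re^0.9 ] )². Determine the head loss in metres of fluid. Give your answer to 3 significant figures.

h_f ≈ 0.114 m

Q = 76.0 L/s = 76.0/1000 = 0.076 m³/s.
Cross-sectional area A = πD²/4 = π(0.298)²/4 = 0.06975 m²; mean velocity V = Q/A = 0.076/0.06975 = 1.09 m/s.
Reynolds number Re = ρVD/μ = 878 · 1.09 · 0.298 / 0.245 = 1164.
Re < 2300 → laminar flow, so f = 64/Re = 64/1164 = 0.055 (the turbulent correlation is not needed).
Total minor-loss coefficient ΣK = 4·0.11 + 1·0.21 + 1·0.52 = 1.17.
ΔP = [f·L/D + ΣK]·(ρV²/2) = [0.055·3.87/0.298 + 1.17]·(878·1.09²/2) = [0.7142 + 1.17]·521.3 = 982.2 Pa.
Head loss h_f = ΔP/(ρg) = 982.2/(878·9.81) = 0.114 m.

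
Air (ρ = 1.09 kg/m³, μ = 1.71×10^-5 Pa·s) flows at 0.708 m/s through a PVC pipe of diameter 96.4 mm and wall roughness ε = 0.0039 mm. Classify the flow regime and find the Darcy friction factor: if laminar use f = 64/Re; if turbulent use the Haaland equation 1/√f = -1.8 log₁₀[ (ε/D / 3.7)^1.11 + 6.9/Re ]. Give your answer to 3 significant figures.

Re = ρVD/μ = 1.09·0.708·0.0964/1.71e-05 = 4351.
Re > 4000 → turbulent. ε/D = 3.9e-06/0.0964 = 4.05e-05; Haaland: 1/√f = -1.8 log₁₀[3.11e-06 + 0.00159] = 5.038, so f = 0.0394.

f ≈ 0.0394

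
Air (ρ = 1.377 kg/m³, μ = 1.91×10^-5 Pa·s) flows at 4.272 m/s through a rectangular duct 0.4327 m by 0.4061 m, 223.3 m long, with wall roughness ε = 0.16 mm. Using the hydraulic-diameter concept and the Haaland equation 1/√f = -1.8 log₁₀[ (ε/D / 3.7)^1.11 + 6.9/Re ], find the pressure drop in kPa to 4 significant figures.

ΔP ≈ 0.1266 kPa

Hydraulic diameter D_h = 4A/P = 4·(0.4327·0.4061)/(2·(0.4327+0.4061)) = 0.7029/1.678 = 0.419 m.
Re = ρVD_h/μ = 1.377·4.272·0.419/1.91e-05 = 1.29e+05.
ε/D_h = 0.00016/0.419 = 0.000382; Haaland gives 1/√f = -1.8 log₁₀[3.76e-05+5.35e-05] = 7.273, so f = 0.0189.
ΔP = f(L/D_h)(ρV²/2) = 0.0189·223.3/0.419·12.57 = 126.6 Pa.
ΔP = 0.1266 kPa.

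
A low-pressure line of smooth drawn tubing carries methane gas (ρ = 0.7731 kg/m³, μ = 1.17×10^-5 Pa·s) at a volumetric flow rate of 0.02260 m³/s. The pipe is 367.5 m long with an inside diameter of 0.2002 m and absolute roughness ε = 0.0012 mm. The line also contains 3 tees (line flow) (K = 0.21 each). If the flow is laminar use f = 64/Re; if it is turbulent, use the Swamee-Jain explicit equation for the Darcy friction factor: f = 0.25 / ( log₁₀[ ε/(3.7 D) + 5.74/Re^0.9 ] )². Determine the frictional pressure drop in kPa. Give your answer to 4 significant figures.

ΔP ≈ 0.01162 kPa

Cross-sectional area A = πD²/4 = π(0.2002)²/4 = 0.03148 m²; mean velocity V = Q/A = 0.0226/0.03148 = 0.7179 m/s.
Reynolds number Re = ρVD/μ = 0.7731 · 0.7179 · 0.2002 / 1.17e-05 = 9497.
Re > 4000 → turbulent. Relative roughness ε/D = 1.2e-06/0.2002 = 5.99e-06. Swamee-Jain: f = 0.25/(log₁₀[5.99e-06/3.7 + 5.74/9497^0.9])² = 0.25/(log₁₀[1.62e-06 + 0.00151])² = 0.25/(-2.82)² = 0.03143.
Total minor-loss coefficient ΣK = 3·0.21 = 0.63.
ΔP = [f·L/D + ΣK]·(ρV²/2) = [0.03143·367.5/0.2002 + 0.63]·(0.7731·0.7179²/2) = [57.69 + 0.63]·0.1992 = 11.62 Pa.
ΔP = 11.62 Pa = 0.01162 kPa.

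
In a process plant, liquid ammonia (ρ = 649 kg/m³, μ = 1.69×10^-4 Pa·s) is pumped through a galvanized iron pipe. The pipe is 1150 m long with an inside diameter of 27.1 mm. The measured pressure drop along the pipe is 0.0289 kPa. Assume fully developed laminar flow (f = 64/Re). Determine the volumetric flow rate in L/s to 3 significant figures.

For laminar flow, f = 64/Re with Re = ρVD/μ, so Darcy-Weisbach reduces to ΔP = 32μLV/D². Solving for V: V = ΔP·D²/(32μL) = 28.9·(0.0271)²/(32·0.000169·1150) = 0.003413 m/s.
Check: Re = ρVD/μ = 649·0.003413·0.0271/0.000169 = 355.2 < 2300, so the laminar assumption holds.
Q = V·A = 0.003413·(π/4·0.0271²) = 1.968e-06 m³/s = 0.00197 L/s.

Q ≈ 0.00197 L/s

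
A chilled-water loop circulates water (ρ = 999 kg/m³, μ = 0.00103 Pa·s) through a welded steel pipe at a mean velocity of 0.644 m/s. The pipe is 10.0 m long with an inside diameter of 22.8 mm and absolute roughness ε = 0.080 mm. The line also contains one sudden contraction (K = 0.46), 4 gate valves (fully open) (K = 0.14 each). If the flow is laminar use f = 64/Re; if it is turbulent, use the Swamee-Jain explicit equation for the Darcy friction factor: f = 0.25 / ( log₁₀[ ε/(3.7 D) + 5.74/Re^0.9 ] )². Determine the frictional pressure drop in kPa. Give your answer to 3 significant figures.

Reynolds number Re = ρVD/μ = 999 · 0.644 · 0.0228 / 0.00103 = 1.424e+04.
Re > 4000 → turbulent. Relative roughness ε/D = 8e-05/0.0228 = 0.00351. Swamee-Jain: f = 0.25/(log₁₀[0.00351/3.7 + 5.74/1.424e+04^0.9])² = 0.25/(log₁₀[0.000948 + 0.00105])² = 0.25/(-2.7)² = 0.0343.
Total minor-loss coefficient ΣK = 1·0.46 + 4·0.14 = 1.02.
ΔP = [f·L/D + ΣK]·(ρV²/2) = [0.0343·10/0.0228 + 1.02]·(999·0.644²/2) = [15.05 + 1.02]·207.2 = 3328 Pa.
ΔP = 3328 Pa = 3.33 kPa.

ΔP ≈ 3.33 kPa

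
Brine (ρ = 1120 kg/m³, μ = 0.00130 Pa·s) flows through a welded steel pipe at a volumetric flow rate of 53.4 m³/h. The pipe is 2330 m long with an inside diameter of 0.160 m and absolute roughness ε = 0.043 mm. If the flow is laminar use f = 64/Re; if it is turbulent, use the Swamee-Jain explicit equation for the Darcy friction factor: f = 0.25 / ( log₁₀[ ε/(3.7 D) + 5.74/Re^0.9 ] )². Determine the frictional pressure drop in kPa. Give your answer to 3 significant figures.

Q = 53.4 m³/h = 53.4/3600 = 0.01483 m³/s.
Cross-sectional area A = πD²/4 = π(0.16)²/4 = 0.02011 m²; mean velocity V = Q/A = 0.01483/0.02011 = 0.7377 m/s.
Reynolds number Re = ρVD/μ = 1120 · 0.7377 · 0.16 / 0.0013 = 1.017e+05.
Re > 4000 → turbulent. Relative roughness ε/D = 4.3e-05/0.16 = 0.000269. Swamee-Jain: f = 0.25/(log₁₀[0.000269/3.7 + 5.74/1.017e+05^0.9])² = 0.25/(log₁₀[7.26e-05 + 0.000179])² = 0.25/(-3.6)² = 0.01929.
Darcy-Weisbach: ΔP = f(L/D)(ρV²/2) = 0.01929·(2330/0.16)·(1120·0.7377²/2) = 0.01929·1.456e+04·304.8 = 8.564e+04 Pa.
ΔP = 8.564e+04 Pa = 85.6 kPa.

ΔP ≈ 85.6 kPa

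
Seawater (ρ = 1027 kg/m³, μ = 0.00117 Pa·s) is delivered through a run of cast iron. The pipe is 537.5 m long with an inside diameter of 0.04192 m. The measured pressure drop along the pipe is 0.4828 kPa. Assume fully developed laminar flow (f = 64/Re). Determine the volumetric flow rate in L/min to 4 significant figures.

For laminar flow, f = 64/Re with Re = ρVD/μ, so Darcy-Weisbach reduces to ΔP = 32μLV/D². Solving for V: V = ΔP·D²/(32μL) = 482.8·(0.04192)²/(32·0.00117·537.5) = 0.04216 m/s.
Check: Re = ρVD/μ = 1027·0.04216·0.04192/0.00117 = 1551 < 2300, so the laminar assumption holds.
Q = V·A = 0.04216·(π/4·0.04192²) = 5.819e-05 m³/s = 3.491 L/min.

Q ≈ 3.491 L/min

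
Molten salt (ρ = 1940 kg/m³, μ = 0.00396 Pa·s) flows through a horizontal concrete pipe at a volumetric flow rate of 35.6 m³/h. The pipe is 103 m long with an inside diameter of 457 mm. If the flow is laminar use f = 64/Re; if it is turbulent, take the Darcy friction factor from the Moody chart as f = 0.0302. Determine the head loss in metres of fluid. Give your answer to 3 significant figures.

h_f ≈ 0.00126 m

Q = 35.6 m³/h = 35.6/3600 = 0.009889 m³/s.
Cross-sectional area A = πD²/4 = π(0.457)²/4 = 0.164 m²; mean velocity V = Q/A = 0.009889/0.164 = 0.06029 m/s.
Reynolds number Re = ρVD/μ = 1940 · 0.06029 · 0.457 / 0.00396 = 1.35e+04.
Re > 4000 → turbulent; use the Moody-chart value f = 0.0302.
Darcy-Weisbach: ΔP = f(L/D)(ρV²/2) = 0.0302·(103/0.457)·(1940·0.06029²/2) = 0.0302·225.4·3.526 = 24 Pa.
Head loss h_f = ΔP/(ρg) = 24/(1940·9.81) = 0.00126 m.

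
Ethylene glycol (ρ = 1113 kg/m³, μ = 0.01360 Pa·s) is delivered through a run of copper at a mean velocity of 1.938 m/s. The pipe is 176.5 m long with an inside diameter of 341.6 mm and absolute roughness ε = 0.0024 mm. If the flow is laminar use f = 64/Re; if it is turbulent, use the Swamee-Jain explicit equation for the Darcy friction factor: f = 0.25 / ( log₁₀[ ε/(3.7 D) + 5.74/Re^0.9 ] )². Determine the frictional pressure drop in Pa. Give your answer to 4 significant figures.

Reynolds number Re = ρVD/μ = 1113 · 1.938 · 0.3416 / 0.0136 = 5.418e+04.
Re > 4000 → turbulent. Relative roughness ε/D = 2.4e-06/0.3416 = 7.03e-06. Swamee-Jain: f = 0.25/(log₁₀[7.03e-06/3.7 + 5.74/5.418e+04^0.9])² = 0.25/(log₁₀[1.9e-06 + 0.000315])² = 0.25/(-3.499)² = 0.02042.
Darcy-Weisbach: ΔP = f(L/D)(ρV²/2) = 0.02042·(176.5/0.3416)·(1113·1.938²/2) = 0.02042·516.7·2090 = 2.205e+04 Pa.

ΔP ≈ 22050 Pa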